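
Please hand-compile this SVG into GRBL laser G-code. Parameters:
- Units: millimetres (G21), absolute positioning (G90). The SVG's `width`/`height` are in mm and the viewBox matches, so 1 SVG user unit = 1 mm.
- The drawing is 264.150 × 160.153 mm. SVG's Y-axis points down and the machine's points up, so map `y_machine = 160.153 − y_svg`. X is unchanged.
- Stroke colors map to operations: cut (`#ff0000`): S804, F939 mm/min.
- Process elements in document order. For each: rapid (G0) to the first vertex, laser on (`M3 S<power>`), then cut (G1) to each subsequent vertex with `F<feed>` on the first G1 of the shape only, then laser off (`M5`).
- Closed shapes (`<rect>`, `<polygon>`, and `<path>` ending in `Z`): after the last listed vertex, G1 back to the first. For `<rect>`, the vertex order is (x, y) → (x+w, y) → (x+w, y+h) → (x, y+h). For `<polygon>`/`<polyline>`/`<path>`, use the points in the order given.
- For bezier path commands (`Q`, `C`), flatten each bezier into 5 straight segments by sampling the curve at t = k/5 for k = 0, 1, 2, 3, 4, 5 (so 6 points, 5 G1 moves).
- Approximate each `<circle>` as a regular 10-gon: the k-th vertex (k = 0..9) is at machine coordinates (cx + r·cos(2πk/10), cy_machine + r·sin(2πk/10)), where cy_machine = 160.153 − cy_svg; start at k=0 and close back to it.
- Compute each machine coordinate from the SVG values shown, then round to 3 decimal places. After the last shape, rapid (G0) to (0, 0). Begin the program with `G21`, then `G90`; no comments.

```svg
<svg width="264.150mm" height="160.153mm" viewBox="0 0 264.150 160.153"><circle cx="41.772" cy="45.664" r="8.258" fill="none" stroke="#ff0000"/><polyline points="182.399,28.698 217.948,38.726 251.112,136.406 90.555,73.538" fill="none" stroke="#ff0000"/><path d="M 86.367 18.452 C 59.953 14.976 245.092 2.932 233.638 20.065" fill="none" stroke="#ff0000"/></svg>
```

G21
G90
G0 X50.030 Y114.489
M3 S804
G1 X48.453 Y119.343 F939
G1 X44.324 Y122.343
G1 X39.220 Y122.343
G1 X35.091 Y119.343
G1 X33.514 Y114.489
G1 X35.091 Y109.635
G1 X39.220 Y106.635
G1 X44.324 Y106.635
G1 X48.453 Y109.635
G1 X50.030 Y114.489
M5
G0 X182.399 Y131.455
M3 S804
G1 X217.948 Y121.427 F939
G1 X251.112 Y23.747
G1 X90.555 Y86.615
M5
G0 X86.367 Y141.701
M3 S804
G1 X92.640 Y144.513 F939
G1 X130.094 Y147.569
G1 X179.140 Y149.058
G1 X220.184 Y147.169
G1 X233.638 Y140.088
M5
G0 X0.000 Y0.000

viewBox `0 0 264.150 160.153` with mm width/height → 1 unit = 1 mm. Flip: y_m = 160.153 − y_svg.

**Shape 1** — `<circle>` circle, stroke `#ff0000` → cut (S804, F939). Machine vertices: (50.030,114.489) → (48.453,119.343) → (44.324,122.343) → (39.220,122.343) → (35.091,119.343) → (33.514,114.489) → (35.091,109.635) → (39.220,106.635) → (44.324,106.635) → (48.453,109.635) → (50.030,114.489). Closed: final G1 returns to the first vertex.

**Shape 2** — `<polyline>` open polyline, stroke `#ff0000` → cut (S804, F939). Machine vertices: (182.399,131.455) → (217.948,121.427) → (251.112,23.747) → (90.555,86.615). Open path.

**Shape 3** — `<path>` cubic bezier, stroke `#ff0000` → cut (S804, F939). Control points (SVG): P0=(86.367,18.452), P1=(59.953,14.976), P2=(245.092,2.932), P3=(233.638,20.065); sampled at t=k/5. Machine vertices: (86.367,141.701) → (92.640,144.513) → (130.094,147.569) → (179.140,149.058) → (220.184,147.169) → (233.638,140.088). Open path.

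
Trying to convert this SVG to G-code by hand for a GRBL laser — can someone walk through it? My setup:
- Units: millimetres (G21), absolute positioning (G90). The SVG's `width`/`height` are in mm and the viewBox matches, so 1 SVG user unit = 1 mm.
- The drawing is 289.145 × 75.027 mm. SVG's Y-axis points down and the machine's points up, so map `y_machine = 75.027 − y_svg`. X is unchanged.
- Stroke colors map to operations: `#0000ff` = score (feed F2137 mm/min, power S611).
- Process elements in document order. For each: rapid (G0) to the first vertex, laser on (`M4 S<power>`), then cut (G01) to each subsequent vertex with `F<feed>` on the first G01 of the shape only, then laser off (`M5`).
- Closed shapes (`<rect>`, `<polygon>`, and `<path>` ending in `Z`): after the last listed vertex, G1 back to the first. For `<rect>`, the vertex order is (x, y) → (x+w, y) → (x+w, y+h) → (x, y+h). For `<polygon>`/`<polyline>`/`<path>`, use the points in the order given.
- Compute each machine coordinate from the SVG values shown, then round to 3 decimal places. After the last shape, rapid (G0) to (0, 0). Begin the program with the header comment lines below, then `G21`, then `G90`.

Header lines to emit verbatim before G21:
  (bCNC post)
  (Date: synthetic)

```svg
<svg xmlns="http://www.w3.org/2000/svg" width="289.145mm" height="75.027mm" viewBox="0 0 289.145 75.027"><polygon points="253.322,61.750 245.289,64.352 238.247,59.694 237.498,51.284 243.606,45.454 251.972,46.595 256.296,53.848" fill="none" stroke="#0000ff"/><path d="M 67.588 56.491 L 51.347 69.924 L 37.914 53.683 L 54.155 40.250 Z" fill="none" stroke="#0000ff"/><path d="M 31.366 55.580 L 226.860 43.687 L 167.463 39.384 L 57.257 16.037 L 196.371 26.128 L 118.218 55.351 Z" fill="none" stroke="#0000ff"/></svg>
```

(bCNC post)
(Date: synthetic)
G21
G90
G0 X253.322 Y13.277
M4 S611
G01 X245.289 Y10.675 F2137
G01 X238.247 Y15.333
G01 X237.498 Y23.743
G01 X243.606 Y29.573
G01 X251.972 Y28.432
G01 X256.296 Y21.179
G01 X253.322 Y13.277
M5
G0 X67.588 Y18.536
M4 S611
G01 X51.347 Y5.103 F2137
G01 X37.914 Y21.344
G01 X54.155 Y34.777
G01 X67.588 Y18.536
M5
G0 X31.366 Y19.447
M4 S611
G01 X226.860 Y31.340 F2137
G01 X167.463 Y35.643
G01 X57.257 Y58.990
G01 X196.371 Y48.899
G01 X118.218 Y19.676
G01 X31.366 Y19.447
M5
G0 X0.000 Y0.000

viewBox `0 0 289.145 75.027` with mm width/height → 1 unit = 1 mm. Flip: y_m = 75.027 − y_svg.

**Shape 1** — `<polygon>` regular polygon, stroke `#0000ff` → score (S611, F2137). Machine vertices: (253.322,13.277) → (245.289,10.675) → (238.247,15.333) → (237.498,23.743) → (243.606,29.573) → (251.972,28.432) → (256.296,21.179) → (253.322,13.277). Closed: final G1 returns to the first vertex.

**Shape 2** — `<path>` regular polygon, stroke `#0000ff` → score (S611, F2137). Machine vertices: (67.588,18.536) → (51.347,5.103) → (37.914,21.344) → (54.155,34.777) → (67.588,18.536). Closed: final G1 returns to the first vertex.

**Shape 3** — `<path>` closed polygon, stroke `#0000ff` → score (S611, F2137). Machine vertices: (31.366,19.447) → (226.860,31.340) → (167.463,35.643) → (57.257,58.990) → (196.371,48.899) → (118.218,19.676) → (31.366,19.447). Closed: final G1 returns to the first vertex.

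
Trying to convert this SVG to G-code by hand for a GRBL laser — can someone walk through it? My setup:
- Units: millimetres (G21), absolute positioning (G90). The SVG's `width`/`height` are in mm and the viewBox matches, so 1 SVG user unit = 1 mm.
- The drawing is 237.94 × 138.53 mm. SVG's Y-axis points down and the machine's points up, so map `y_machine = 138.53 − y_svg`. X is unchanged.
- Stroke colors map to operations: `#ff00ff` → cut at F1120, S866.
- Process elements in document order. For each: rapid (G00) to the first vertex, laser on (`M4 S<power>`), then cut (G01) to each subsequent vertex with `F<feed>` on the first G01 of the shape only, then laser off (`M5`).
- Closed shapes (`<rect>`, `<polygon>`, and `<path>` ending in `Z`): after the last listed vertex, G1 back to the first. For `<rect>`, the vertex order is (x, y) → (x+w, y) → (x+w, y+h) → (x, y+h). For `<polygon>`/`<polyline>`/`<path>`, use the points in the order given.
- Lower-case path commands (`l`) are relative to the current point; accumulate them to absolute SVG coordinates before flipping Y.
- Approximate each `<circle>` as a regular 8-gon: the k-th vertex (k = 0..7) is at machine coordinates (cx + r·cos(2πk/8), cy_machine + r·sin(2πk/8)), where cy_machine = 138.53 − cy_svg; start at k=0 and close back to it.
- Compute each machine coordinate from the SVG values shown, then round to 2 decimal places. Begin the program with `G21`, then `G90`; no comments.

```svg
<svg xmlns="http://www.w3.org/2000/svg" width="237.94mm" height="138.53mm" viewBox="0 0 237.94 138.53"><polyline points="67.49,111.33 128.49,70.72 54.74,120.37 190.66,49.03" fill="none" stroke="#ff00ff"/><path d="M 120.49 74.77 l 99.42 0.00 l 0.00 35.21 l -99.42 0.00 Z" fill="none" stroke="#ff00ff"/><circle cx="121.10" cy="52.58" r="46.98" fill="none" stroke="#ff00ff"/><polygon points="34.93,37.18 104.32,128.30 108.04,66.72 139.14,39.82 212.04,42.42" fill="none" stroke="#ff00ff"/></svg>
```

G21
G90
G00 X67.49 Y27.20
M4 S866
G01 X128.49 Y67.81 F1120
G01 X54.74 Y18.16
G01 X190.66 Y89.50
M5
G00 X120.49 Y63.76
M4 S866
G01 X219.91 Y63.76 F1120
G01 X219.91 Y28.55
G01 X120.49 Y28.55
G01 X120.49 Y63.76
M5
G00 X168.08 Y85.95
M4 S866
G01 X154.32 Y119.17 F1120
G01 X121.10 Y132.93
G01 X87.88 Y119.17
G01 X74.12 Y85.95
G01 X87.88 Y52.73
G01 X121.10 Y38.97
G01 X154.32 Y52.73
G01 X168.08 Y85.95
M5
G00 X34.93 Y101.35
M4 S866
G01 X104.32 Y10.23 F1120
G01 X108.04 Y71.81
G01 X139.14 Y98.71
G01 X212.04 Y96.11
G01 X34.93 Y101.35
M5

1 u = 1 mm; y_m = 138.53 − y.

[1] `<polyline>` open polyline, #ff00ff→cut S866 F1120: (67.49,27.20) → (128.49,67.81) → (54.74,18.16) → (190.66,89.50)

[2] `<path>` rectangle, #ff00ff→cut S866 F1120: (120.49,63.76) → (219.91,63.76) → (219.91,28.55) → (120.49,28.55) → (120.49,63.76) (closed)

[3] `<circle>` circle, #ff00ff→cut S866 F1120: (168.08,85.95) → (154.32,119.17) → (121.10,132.93) → (87.88,119.17) → (74.12,85.95) → (87.88,52.73) → (121.10,38.97) → (154.32,52.73) → (168.08,85.95) (closed)

[4] `<polygon>` closed polygon, #ff00ff→cut S866 F1120: (34.93,101.35) → (104.32,10.23) → (108.04,71.81) → (139.14,98.71) → (212.04,96.11) → (34.93,101.35) (closed)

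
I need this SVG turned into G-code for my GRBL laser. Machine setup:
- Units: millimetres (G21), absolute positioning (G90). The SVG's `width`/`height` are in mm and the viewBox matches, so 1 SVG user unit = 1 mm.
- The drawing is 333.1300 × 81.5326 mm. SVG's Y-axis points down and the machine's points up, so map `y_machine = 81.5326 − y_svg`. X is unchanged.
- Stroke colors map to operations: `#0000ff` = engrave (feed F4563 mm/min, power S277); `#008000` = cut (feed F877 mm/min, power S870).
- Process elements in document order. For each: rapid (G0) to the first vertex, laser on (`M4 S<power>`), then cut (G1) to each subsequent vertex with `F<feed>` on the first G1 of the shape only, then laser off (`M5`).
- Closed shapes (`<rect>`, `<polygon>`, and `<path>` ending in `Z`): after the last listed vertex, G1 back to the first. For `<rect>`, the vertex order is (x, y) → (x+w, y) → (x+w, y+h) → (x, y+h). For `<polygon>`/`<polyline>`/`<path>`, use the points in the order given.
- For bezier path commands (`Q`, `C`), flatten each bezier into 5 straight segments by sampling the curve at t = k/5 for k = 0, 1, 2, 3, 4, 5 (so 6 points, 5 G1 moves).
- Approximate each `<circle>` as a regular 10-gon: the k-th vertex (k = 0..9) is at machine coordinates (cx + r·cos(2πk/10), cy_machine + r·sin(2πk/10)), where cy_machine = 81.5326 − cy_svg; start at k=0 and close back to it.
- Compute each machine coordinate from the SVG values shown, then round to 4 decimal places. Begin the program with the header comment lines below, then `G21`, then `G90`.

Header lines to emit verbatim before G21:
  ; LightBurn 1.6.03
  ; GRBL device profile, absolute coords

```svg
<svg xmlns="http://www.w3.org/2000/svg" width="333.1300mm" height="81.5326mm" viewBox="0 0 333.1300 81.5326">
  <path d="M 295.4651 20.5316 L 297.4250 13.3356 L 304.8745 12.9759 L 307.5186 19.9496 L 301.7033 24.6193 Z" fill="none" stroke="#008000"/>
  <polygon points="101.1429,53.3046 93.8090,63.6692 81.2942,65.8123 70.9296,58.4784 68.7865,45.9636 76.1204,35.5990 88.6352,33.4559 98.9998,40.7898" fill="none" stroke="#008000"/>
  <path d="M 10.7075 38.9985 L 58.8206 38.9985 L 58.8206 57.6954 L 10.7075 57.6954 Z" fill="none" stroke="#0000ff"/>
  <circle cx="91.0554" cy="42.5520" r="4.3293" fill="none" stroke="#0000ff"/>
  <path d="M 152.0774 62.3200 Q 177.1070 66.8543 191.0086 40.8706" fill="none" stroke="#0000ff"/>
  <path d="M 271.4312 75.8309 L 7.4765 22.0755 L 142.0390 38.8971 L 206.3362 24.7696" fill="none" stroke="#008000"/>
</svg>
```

1 u = 1 mm; y_m = 81.5326 − y.

[1] `<path>` regular polygon, #008000→cut S870 F877: (295.4651,61.0010) → (297.4250,68.1970) → (304.8745,68.5567) → (307.5186,61.5830) → (301.7033,56.9133) → (295.4651,61.0010) (closed)

[2] `<polygon>` regular polygon, #008000→cut S870 F877: (101.1429,28.2280) → (93.8090,17.8634) → (81.2942,15.7203) → (70.9296,23.0542) → (68.7865,35.5690) → (76.1204,45.9336) → (88.6352,48.0767) → (98.9998,40.7428) → (101.1429,28.2280) (closed)

[3] `<path>` rectangle, #0000ff→engrave S277 F4563: (10.7075,42.5341) → (58.8206,42.5341) → (58.8206,23.8372) → (10.7075,23.8372) → (10.7075,42.5341) (closed)

[4] `<circle>` circle, #0000ff→engrave S277 F4563: (95.3847,38.9806) → (94.5579,41.5253) → (92.3932,43.0980) → (89.7176,43.0980) → (87.5529,41.5253) → (86.7261,38.9806) → (87.5529,36.4359) → (89.7176,34.8632) → (92.3932,34.8632) → (94.5579,36.4359) → (95.3847,38.9806) (closed)

[5] `<path>` quadratic bezier, #0000ff→engrave S277 F4563: (152.0774,19.2126) → (161.6441,18.6196) → (170.3206,20.4680) → (178.1068,24.7579) → (185.0028,31.4892) → (191.0086,40.6620)

[6] `<path>` open polyline, #008000→cut S870 F877: (271.4312,5.7017) → (7.4765,59.4571) → (142.0390,42.6355) → (206.3362,56.7630)

; LightBurn 1.6.03
; GRBL device profile, absolute coords
G21
G90
G0 X295.4651 Y61.0010
M4 S870
G1 X297.4250 Y68.1970 F877
G1 X304.8745 Y68.5567
G1 X307.5186 Y61.5830
G1 X301.7033 Y56.9133
G1 X295.4651 Y61.0010
M5
G0 X101.1429 Y28.2280
M4 S870
G1 X93.8090 Y17.8634 F877
G1 X81.2942 Y15.7203
G1 X70.9296 Y23.0542
G1 X68.7865 Y35.5690
G1 X76.1204 Y45.9336
G1 X88.6352 Y48.0767
G1 X98.9998 Y40.7428
G1 X101.1429 Y28.2280
M5
G0 X10.7075 Y42.5341
M4 S277
G1 X58.8206 Y42.5341 F4563
G1 X58.8206 Y23.8372
G1 X10.7075 Y23.8372
G1 X10.7075 Y42.5341
M5
G0 X95.3847 Y38.9806
M4 S277
G1 X94.5579 Y41.5253 F4563
G1 X92.3932 Y43.0980
G1 X89.7176 Y43.0980
G1 X87.5529 Y41.5253
G1 X86.7261 Y38.9806
G1 X87.5529 Y36.4359
G1 X89.7176 Y34.8632
G1 X92.3932 Y34.8632
G1 X94.5579 Y36.4359
G1 X95.3847 Y38.9806
M5
G0 X152.0774 Y19.2126
M4 S277
G1 X161.6441 Y18.6196 F4563
G1 X170.3206 Y20.4680
G1 X178.1068 Y24.7579
G1 X185.0028 Y31.4892
G1 X191.0086 Y40.6620
M5
G0 X271.4312 Y5.7017
M4 S870
G1 X7.4765 Y59.4571 F877
G1 X142.0390 Y42.6355
G1 X206.3362 Y56.7630
M5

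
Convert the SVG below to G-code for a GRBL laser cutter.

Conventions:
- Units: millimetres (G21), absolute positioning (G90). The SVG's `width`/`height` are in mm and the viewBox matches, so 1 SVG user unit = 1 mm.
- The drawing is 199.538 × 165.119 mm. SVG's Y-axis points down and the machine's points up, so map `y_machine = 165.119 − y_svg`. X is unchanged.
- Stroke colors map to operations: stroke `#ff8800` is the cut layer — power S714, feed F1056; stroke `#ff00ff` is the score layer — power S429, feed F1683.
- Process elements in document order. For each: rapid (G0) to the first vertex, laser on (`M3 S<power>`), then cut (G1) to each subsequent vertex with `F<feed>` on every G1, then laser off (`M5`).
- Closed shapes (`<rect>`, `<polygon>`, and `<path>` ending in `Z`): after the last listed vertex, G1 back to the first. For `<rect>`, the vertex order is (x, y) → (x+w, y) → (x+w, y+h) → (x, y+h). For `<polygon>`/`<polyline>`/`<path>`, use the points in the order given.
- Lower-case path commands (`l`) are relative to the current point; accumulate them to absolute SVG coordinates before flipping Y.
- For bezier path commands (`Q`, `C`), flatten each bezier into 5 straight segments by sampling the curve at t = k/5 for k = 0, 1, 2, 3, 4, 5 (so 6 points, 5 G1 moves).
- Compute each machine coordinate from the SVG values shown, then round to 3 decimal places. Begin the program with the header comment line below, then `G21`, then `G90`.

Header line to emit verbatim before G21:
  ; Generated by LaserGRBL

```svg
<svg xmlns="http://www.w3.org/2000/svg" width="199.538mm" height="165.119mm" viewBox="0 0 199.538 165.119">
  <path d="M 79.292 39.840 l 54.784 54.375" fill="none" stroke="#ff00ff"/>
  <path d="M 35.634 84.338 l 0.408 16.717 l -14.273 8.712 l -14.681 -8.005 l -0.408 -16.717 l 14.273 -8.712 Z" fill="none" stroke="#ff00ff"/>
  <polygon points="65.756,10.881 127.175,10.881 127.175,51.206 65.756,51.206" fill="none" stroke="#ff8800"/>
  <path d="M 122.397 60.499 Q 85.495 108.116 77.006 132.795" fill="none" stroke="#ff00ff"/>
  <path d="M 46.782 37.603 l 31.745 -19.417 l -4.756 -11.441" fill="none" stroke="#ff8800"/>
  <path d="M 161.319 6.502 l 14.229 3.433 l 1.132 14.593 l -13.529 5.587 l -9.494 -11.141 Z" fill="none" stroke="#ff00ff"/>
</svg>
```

; Generated by LaserGRBL
G21
G90
G0 X79.292 Y125.279
M3 S429
G1 X134.076 Y70.904 F1683
M5
G0 X35.634 Y80.781
M3 S429
G1 X36.042 Y64.064 F1683
G1 X21.769 Y55.352 F1683
G1 X7.088 Y63.357 F1683
G1 X6.680 Y80.074 F1683
G1 X20.953 Y88.786 F1683
G1 X35.634 Y80.781 F1683
M5
G0 X65.756 Y154.238
M3 S714
G1 X127.175 Y154.238 F1056
G1 X127.175 Y113.913 F1056
G1 X65.756 Y113.913 F1056
G1 X65.756 Y154.238 F1056
M5
G0 X122.397 Y104.620
M3 S429
G1 X108.773 Y86.491 F1683
G1 X97.421 Y70.196 F1683
G1 X88.343 Y55.737 F1683
G1 X81.538 Y43.113 F1683
G1 X77.006 Y32.324 F1683
M5
G0 X46.782 Y127.516
M3 S714
G1 X78.527 Y146.933 F1056
G1 X73.771 Y158.374 F1056
M5
G0 X161.319 Y158.617
M3 S429
G1 X175.548 Y155.184 F1683
G1 X176.680 Y140.591 F1683
G1 X163.151 Y135.004 F1683
G1 X153.657 Y146.145 F1683
G1 X161.319 Y158.617 F1683
M5

1 u = 1 mm; y_m = 165.119 − y.

[1] `<path>` line segment, #ff00ff→score S429 F1683: (79.292,125.279) → (134.076,70.904)

[2] `<path>` regular polygon, #ff00ff→score S429 F1683: (35.634,80.781) → (36.042,64.064) → (21.769,55.352) → (7.088,63.357) → (6.680,80.074) → (20.953,88.786) → (35.634,80.781) (closed)

[3] `<polygon>` rectangle, #ff8800→cut S714 F1056: (65.756,154.238) → (127.175,154.238) → (127.175,113.913) → (65.756,113.913) → (65.756,154.238) (closed)

[4] `<path>` quadratic bezier, #ff00ff→score S429 F1683: (122.397,104.620) → (108.773,86.491) → (97.421,70.196) → (88.343,55.737) → (81.538,43.113) → (77.006,32.324)

[5] `<path>` open polyline, #ff8800→cut S714 F1056: (46.782,127.516) → (78.527,146.933) → (73.771,158.374)

[6] `<path>` regular polygon, #ff00ff→score S429 F1683: (161.319,158.617) → (175.548,155.184) → (176.680,140.591) → (163.151,135.004) → (153.657,146.145) → (161.319,158.617) (closed)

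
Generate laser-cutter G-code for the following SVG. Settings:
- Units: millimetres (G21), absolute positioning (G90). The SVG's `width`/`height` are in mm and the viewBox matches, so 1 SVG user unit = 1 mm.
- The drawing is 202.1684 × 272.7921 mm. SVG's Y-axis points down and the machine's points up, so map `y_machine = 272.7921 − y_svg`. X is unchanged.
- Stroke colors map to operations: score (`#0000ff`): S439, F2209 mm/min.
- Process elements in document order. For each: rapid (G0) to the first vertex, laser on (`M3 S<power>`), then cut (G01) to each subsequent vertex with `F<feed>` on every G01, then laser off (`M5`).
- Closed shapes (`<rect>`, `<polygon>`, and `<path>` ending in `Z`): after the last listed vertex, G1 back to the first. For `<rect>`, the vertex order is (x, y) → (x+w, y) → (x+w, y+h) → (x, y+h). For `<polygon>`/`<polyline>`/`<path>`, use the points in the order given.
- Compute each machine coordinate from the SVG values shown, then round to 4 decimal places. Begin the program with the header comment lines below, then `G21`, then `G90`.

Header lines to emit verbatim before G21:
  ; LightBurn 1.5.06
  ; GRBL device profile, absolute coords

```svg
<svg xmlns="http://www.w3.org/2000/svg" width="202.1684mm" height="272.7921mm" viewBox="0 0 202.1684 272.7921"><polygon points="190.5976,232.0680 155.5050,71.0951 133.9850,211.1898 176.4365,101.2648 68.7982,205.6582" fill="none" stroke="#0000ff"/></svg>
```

; LightBurn 1.5.06
; GRBL device profile, absolute coords
G21
G90
G0 X190.5976 Y40.7241
M3 S439
G01 X155.5050 Y201.6970 F2209
G01 X133.9850 Y61.6023 F2209
G01 X176.4365 Y171.5273 F2209
G01 X68.7982 Y67.1339 F2209
G01 X190.5976 Y40.7241 F2209
M5

Since the viewBox matches the mm dimensions, user units are millimetres directly. The only transform is the Y-flip y_m = 272.7921 − y_svg.

Shape 1 is a closed polygon drawn with `<polygon>`. Its stroke #0000ff means score at S439, F2209. After flipping Y the toolpath is (190.5976,40.7241) → (155.5050,201.6970) → (133.9850,61.6023) → (176.4365,171.5273) → (68.7982,67.1339) → (190.5976,40.7241), returning to the start.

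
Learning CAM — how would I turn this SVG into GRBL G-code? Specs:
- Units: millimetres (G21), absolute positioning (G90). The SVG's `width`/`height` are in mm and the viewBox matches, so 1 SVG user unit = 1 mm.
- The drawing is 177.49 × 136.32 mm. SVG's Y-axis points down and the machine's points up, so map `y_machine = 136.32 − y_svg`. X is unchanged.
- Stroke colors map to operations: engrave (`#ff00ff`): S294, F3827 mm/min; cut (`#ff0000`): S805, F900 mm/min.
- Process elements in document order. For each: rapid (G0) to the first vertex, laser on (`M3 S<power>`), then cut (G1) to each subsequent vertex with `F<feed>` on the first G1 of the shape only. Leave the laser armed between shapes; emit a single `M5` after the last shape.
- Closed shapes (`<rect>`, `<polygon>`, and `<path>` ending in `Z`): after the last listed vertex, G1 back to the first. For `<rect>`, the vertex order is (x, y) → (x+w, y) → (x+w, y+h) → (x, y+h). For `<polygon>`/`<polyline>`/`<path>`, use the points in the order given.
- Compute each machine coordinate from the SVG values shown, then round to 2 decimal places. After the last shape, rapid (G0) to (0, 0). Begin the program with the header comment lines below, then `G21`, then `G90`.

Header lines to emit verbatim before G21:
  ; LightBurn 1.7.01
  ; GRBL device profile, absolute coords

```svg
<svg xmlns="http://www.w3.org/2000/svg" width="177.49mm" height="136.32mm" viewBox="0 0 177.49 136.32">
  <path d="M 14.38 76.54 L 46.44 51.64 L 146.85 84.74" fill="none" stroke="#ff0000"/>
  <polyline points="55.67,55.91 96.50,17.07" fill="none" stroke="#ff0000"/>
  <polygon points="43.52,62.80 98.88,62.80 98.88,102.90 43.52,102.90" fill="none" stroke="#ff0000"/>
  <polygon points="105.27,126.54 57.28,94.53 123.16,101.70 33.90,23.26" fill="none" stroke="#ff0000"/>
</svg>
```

Since the viewBox matches the mm dimensions, user units are millimetres directly. The only transform is the Y-flip y_m = 136.32 − y_svg.

Shape 1 is a open polyline drawn with `<path>`. Its stroke #ff0000 means cut at S805, F900. After flipping Y the toolpath is (14.38,59.78) → (46.44,84.68) → (146.85,51.58).

Shape 2 is a line segment drawn with `<polyline>`. Its stroke #ff0000 means cut at S805, F900. After flipping Y the toolpath is (55.67,80.41) → (96.50,119.25).

Shape 3 is a rectangle drawn with `<polygon>`. Its stroke #ff0000 means cut at S805, F900. After flipping Y the toolpath is (43.52,73.52) → (98.88,73.52) → (98.88,33.42) → (43.52,33.42) → (43.52,73.52), returning to the start.

Shape 4 is a closed polygon drawn with `<polygon>`. Its stroke #ff0000 means cut at S805, F900. After flipping Y the toolpath is (105.27,9.78) → (57.28,41.79) → (123.16,34.62) → (33.90,113.06) → (105.27,9.78), returning to the start.

; LightBurn 1.7.01
; GRBL device profile, absolute coords
G21
G90
G0 X14.38 Y59.78
M3 S805
G1 X46.44 Y84.68 F900
G1 X146.85 Y51.58
G0 X55.67 Y80.41
M3 S805
G1 X96.50 Y119.25 F900
G0 X43.52 Y73.52
M3 S805
G1 X98.88 Y73.52 F900
G1 X98.88 Y33.42
G1 X43.52 Y33.42
G1 X43.52 Y73.52
G0 X105.27 Y9.78
M3 S805
G1 X57.28 Y41.79 F900
G1 X123.16 Y34.62
G1 X33.90 Y113.06
G1 X105.27 Y9.78
M5
G0 X0.00 Y0.00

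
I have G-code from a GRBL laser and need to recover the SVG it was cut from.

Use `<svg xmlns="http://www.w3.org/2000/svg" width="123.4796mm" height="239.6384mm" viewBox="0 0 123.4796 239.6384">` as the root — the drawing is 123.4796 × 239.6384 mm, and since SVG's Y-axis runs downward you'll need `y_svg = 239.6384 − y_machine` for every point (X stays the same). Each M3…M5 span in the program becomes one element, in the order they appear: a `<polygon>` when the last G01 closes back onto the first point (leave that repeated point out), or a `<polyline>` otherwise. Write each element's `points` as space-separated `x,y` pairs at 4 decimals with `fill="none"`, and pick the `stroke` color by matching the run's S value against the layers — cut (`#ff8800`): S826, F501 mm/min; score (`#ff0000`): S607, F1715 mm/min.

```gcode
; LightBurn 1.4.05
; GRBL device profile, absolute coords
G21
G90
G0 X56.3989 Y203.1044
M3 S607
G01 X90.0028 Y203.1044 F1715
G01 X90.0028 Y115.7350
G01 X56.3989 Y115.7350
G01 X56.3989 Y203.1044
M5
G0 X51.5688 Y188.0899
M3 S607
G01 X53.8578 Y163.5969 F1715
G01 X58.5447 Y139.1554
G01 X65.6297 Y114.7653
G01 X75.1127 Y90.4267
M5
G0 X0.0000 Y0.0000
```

y_svg = 239.6384 − y_m. Every run uses S607, so all elements get stroke `#ff0000` (score).

[1] closed run; points: 56.3989,36.5340 90.0028,36.5340 90.0028,123.9034 56.3989,123.9034

[2] open run; points: 51.5688,51.5485 53.8578,76.0415 58.5447,100.4830 65.6297,124.8731 75.1127,149.2117

<svg xmlns="http://www.w3.org/2000/svg" width="123.4796mm" height="239.6384mm" viewBox="0 0 123.4796 239.6384">
  <polygon points="56.3989,36.5340 90.0028,36.5340 90.0028,123.9034 56.3989,123.9034" fill="none" stroke="#ff0000"/>
  <polyline points="51.5688,51.5485 53.8578,76.0415 58.5447,100.4830 65.6297,124.8731 75.1127,149.2117" fill="none" stroke="#ff0000"/>
</svg>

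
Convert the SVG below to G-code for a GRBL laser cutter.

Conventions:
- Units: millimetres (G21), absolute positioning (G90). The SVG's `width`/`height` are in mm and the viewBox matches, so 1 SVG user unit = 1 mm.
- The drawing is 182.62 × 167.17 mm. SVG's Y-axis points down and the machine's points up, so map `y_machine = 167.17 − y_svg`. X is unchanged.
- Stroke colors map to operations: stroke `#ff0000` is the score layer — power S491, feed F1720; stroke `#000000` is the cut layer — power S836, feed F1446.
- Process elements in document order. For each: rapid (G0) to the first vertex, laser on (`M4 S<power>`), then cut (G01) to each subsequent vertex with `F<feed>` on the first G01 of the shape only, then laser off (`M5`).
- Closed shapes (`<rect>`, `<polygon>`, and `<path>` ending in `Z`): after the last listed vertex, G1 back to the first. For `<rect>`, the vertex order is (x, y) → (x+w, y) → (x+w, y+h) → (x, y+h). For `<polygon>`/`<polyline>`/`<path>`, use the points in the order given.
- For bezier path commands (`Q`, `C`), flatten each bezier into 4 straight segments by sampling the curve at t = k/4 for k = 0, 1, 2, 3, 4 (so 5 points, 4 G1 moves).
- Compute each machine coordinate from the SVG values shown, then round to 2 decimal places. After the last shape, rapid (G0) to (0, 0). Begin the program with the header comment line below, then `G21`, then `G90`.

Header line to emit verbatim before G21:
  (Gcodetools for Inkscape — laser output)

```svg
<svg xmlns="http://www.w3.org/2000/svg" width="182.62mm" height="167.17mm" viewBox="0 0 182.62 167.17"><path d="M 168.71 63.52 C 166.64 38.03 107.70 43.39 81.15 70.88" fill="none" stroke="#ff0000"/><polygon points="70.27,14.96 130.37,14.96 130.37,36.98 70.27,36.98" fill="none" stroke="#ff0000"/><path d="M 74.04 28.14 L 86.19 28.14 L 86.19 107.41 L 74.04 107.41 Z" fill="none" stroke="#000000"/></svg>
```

(Gcodetools for Inkscape — laser output)
G21
G90
G0 X168.71 Y103.65
M4 S491
G01 X157.89 Y117.12 F1720
G01 X134.11 Y119.84
G01 X105.74 Y112.62
G01 X81.15 Y96.29
M5
G0 X70.27 Y152.21
M4 S491
G01 X130.37 Y152.21 F1720
G01 X130.37 Y130.19
G01 X70.27 Y130.19
G01 X70.27 Y152.21
M5
G0 X74.04 Y139.03
M4 S836
G01 X86.19 Y139.03 F1446
G01 X86.19 Y59.76
G01 X74.04 Y59.76
G01 X74.04 Y139.03
M5
G0 X0.00 Y0.00

viewBox `0 0 182.62 167.17` with mm width/height → 1 unit = 1 mm. Flip: y_m = 167.17 − y_svg.

**Shape 1** — `<path>` cubic bezier, stroke `#ff0000` → score (S491, F1720). Control points (SVG): P0=(168.71,63.52), P1=(166.64,38.03), P2=(107.70,43.39), P3=(81.15,70.88); sampled at t=k/4. Machine vertices: (168.71,103.65) → (157.89,117.12) → (134.11,119.84) → (105.74,112.62) → (81.15,96.29). Open path.

**Shape 2** — `<polygon>` rectangle, stroke `#ff0000` → score (S491, F1720). Machine vertices: (70.27,152.21) → (130.37,152.21) → (130.37,130.19) → (70.27,130.19) → (70.27,152.21). Closed: final G1 returns to the first vertex.

**Shape 3** — `<path>` rectangle, stroke `#000000` → cut (S836, F1446). Machine vertices: (74.04,139.03) → (86.19,139.03) → (86.19,59.76) → (74.04,59.76) → (74.04,139.03). Closed: final G1 returns to the first vertex.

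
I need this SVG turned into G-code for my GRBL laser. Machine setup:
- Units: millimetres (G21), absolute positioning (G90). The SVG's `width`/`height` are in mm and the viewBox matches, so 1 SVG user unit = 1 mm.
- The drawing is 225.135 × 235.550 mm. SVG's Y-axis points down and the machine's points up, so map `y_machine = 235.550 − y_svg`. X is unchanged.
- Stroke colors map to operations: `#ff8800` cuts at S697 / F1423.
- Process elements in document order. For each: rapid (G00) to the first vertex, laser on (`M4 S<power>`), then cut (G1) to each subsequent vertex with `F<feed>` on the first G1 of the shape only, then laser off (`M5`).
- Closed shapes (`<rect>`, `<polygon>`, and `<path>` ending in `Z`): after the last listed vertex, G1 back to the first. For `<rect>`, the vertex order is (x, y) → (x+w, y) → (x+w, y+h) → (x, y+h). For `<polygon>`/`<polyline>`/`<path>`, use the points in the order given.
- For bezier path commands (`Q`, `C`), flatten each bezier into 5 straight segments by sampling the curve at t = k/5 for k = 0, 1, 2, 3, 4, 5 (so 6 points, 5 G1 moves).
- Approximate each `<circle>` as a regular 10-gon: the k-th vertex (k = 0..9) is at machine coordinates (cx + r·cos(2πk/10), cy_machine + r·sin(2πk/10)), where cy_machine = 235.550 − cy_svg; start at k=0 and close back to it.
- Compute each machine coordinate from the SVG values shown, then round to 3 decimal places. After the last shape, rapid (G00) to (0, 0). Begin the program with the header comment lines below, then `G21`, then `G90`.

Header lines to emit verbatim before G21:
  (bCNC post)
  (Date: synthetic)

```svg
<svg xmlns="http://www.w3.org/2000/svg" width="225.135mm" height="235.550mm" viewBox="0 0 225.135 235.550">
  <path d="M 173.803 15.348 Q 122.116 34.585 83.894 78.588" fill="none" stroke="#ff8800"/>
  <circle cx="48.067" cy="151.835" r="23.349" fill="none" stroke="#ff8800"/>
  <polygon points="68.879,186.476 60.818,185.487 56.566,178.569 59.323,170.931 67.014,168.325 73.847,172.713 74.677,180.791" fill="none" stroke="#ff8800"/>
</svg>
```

(bCNC post)
(Date: synthetic)
G21
G90
G00 X173.803 Y220.202
M4 S697
G1 X153.667 Y211.517 F1423
G1 X134.608 Y200.850
G1 X116.626 Y188.202
G1 X99.721 Y173.573
G1 X83.894 Y156.962
M5
G00 X71.416 Y83.715
M4 S697
G1 X66.957 Y97.439 F1423
G1 X55.282 Y105.921
G1 X40.852 Y105.921
G1 X29.177 Y97.439
G1 X24.718 Y83.715
G1 X29.177 Y69.991
G1 X40.852 Y61.509
G1 X55.282 Y61.509
G1 X66.957 Y69.991
G1 X71.416 Y83.715
M5
G00 X68.879 Y49.074
M4 S697
G1 X60.818 Y50.063 F1423
G1 X56.566 Y56.981
G1 X59.323 Y64.619
G1 X67.014 Y67.225
G1 X73.847 Y62.837
G1 X74.677 Y54.759
G1 X68.879 Y49.074
M5
G00 X0.000 Y0.000

1 u = 1 mm; y_m = 235.550 − y.

[1] `<path>` quadratic bezier, #ff8800→cut S697 F1423: (173.803,220.202) → (153.667,211.517) → (134.608,200.850) → (116.626,188.202) → (99.721,173.573) → (83.894,156.962)

[2] `<circle>` circle, #ff8800→cut S697 F1423: (71.416,83.715) → (66.957,97.439) → (55.282,105.921) → (40.852,105.921) → (29.177,97.439) → (24.718,83.715) → (29.177,69.991) → (40.852,61.509) → (55.282,61.509) → (66.957,69.991) → (71.416,83.715) (closed)

[3] `<polygon>` regular polygon, #ff8800→cut S697 F1423: (68.879,49.074) → (60.818,50.063) → (56.566,56.981) → (59.323,64.619) → (67.014,67.225) → (73.847,62.837) → (74.677,54.759) → (68.879,49.074) (closed)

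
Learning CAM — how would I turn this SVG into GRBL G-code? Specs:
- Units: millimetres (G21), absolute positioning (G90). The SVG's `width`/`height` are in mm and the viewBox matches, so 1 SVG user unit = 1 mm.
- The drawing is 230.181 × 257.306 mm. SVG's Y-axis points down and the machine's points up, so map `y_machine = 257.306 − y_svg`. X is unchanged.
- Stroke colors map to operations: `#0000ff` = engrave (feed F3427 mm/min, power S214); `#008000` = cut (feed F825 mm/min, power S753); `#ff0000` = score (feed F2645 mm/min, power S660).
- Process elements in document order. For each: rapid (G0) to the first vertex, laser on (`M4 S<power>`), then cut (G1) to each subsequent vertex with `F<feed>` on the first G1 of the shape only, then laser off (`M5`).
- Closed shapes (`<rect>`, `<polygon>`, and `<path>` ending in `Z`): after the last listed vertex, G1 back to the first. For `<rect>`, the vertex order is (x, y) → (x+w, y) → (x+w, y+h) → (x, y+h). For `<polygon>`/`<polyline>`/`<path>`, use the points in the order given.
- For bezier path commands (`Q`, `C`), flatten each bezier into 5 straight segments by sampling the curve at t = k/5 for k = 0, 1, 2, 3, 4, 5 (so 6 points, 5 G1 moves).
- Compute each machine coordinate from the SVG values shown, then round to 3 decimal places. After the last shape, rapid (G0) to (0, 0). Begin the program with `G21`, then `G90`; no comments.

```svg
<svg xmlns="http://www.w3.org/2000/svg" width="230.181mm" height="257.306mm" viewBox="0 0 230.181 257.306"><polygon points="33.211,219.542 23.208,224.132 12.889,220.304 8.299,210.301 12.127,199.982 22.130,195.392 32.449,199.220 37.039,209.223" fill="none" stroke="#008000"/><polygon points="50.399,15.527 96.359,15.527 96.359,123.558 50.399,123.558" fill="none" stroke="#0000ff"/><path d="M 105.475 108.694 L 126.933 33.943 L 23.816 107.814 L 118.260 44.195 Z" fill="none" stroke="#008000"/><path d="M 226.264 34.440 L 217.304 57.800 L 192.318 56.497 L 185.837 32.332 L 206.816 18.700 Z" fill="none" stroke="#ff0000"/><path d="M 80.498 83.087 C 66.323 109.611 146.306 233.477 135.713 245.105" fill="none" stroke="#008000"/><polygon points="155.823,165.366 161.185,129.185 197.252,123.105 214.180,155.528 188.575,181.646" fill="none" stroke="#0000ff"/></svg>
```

G21
G90
G0 X33.211 Y37.764
M4 S753
G1 X23.208 Y33.174 F825
G1 X12.889 Y37.002
G1 X8.299 Y47.005
G1 X12.127 Y57.324
G1 X22.130 Y61.914
G1 X32.449 Y58.086
G1 X37.039 Y48.083
G1 X33.211 Y37.764
M5
G0 X50.399 Y241.779
M4 S214
G1 X96.359 Y241.779 F3427
G1 X96.359 Y133.748
G1 X50.399 Y133.748
G1 X50.399 Y241.779
M5
G0 X105.475 Y148.612
M4 S753
G1 X126.933 Y223.363 F825
G1 X23.816 Y149.492
G1 X118.260 Y213.111
G1 X105.475 Y148.612
M5
G0 X226.264 Y222.866
M4 S660
G1 X217.304 Y199.506 F2645
G1 X192.318 Y200.809
G1 X185.837 Y224.974
G1 X206.816 Y238.606
G1 X226.264 Y222.866
M5
G0 X80.498 Y174.219
M4 S753
G1 X81.814 Y148.300 F825
G1 X96.861 Y109.079
G1 X116.771 Y66.616
G1 X132.678 Y30.970
G1 X135.713 Y12.201
M5
G0 X155.823 Y91.940
M4 S214
G1 X161.185 Y128.121 F3427
G1 X197.252 Y134.201
G1 X214.180 Y101.778
G1 X188.575 Y75.660
G1 X155.823 Y91.940
M5
G0 X0.000 Y0.000

1 u = 1 mm; y_m = 257.306 − y.

[1] `<polygon>` regular polygon, #008000→cut S753 F825: (33.211,37.764) → (23.208,33.174) → (12.889,37.002) → (8.299,47.005) → (12.127,57.324) → (22.130,61.914) → (32.449,58.086) → (37.039,48.083) → (33.211,37.764) (closed)

[2] `<polygon>` rectangle, #0000ff→engrave S214 F3427: (50.399,241.779) → (96.359,241.779) → (96.359,133.748) → (50.399,133.748) → (50.399,241.779) (closed)

[3] `<path>` closed polygon, #008000→cut S753 F825: (105.475,148.612) → (126.933,223.363) → (23.816,149.492) → (118.260,213.111) → (105.475,148.612) (closed)

[4] `<path>` regular polygon, #ff0000→score S660 F2645: (226.264,222.866) → (217.304,199.506) → (192.318,200.809) → (185.837,224.974) → (206.816,238.606) → (226.264,222.866) (closed)

[5] `<path>` cubic bezier, #008000→cut S753 F825: (80.498,174.219) → (81.814,148.300) → (96.861,109.079) → (116.771,66.616) → (132.678,30.970) → (135.713,12.201)

[6] `<polygon>` regular polygon, #0000ff→engrave S214 F3427: (155.823,91.940) → (161.185,128.121) → (197.252,134.201) → (214.180,101.778) → (188.575,75.660) → (155.823,91.940) (closed)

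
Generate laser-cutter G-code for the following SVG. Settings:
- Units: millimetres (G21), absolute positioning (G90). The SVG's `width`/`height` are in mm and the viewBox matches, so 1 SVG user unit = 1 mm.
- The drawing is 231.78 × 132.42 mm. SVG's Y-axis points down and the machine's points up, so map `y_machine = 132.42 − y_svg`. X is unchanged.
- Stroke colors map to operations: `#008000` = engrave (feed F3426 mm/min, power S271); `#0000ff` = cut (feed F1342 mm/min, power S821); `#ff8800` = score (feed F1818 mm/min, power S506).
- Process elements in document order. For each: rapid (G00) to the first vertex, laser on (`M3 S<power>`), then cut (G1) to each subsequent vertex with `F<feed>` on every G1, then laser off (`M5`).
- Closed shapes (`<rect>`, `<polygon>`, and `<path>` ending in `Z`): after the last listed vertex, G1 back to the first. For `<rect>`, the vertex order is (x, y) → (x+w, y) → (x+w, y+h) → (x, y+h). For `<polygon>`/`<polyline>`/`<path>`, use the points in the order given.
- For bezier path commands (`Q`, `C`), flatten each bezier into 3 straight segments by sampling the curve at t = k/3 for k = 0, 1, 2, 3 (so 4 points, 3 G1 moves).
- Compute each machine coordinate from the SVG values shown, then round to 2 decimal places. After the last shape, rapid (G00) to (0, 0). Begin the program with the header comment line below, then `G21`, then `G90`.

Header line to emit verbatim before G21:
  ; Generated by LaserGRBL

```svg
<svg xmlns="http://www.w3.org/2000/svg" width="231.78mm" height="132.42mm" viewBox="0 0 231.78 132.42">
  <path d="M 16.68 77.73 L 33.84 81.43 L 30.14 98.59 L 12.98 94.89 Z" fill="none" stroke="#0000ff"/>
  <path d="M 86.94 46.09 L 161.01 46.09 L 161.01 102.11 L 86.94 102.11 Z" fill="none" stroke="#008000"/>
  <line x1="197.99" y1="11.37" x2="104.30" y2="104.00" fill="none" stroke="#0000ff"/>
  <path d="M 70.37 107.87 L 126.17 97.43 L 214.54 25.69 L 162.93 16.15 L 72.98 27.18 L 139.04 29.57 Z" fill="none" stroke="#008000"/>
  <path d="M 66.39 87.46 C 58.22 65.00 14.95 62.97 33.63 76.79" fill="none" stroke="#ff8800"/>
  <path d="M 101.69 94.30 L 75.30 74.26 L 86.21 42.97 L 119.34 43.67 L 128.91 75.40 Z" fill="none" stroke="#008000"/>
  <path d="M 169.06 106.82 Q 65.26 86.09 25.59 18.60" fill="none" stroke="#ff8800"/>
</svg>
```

Since the viewBox matches the mm dimensions, user units are millimetres directly. The only transform is the Y-flip y_m = 132.42 − y_svg.

Shape 1 is a regular polygon drawn with `<path>`. Its stroke #0000ff means cut at S821, F1342. After flipping Y the toolpath is (16.68,54.69) → (33.84,50.99) → (30.14,33.83) → (12.98,37.53) → (16.68,54.69), returning to the start.

Shape 2 is a rectangle drawn with `<path>`. Its stroke #008000 means engrave at S271, F3426. After flipping Y the toolpath is (86.94,86.33) → (161.01,86.33) → (161.01,30.31) → (86.94,30.31) → (86.94,86.33), returning to the start.

Shape 3 is a line segment drawn with `<line>`. Its stroke #0000ff means cut at S821, F1342. After flipping Y the toolpath is (197.99,121.05) → (104.30,28.42).

Shape 4 is a closed polygon drawn with `<path>`. Its stroke #008000 means engrave at S271, F3426. After flipping Y the toolpath is (70.37,24.55) → (126.17,34.99) → (214.54,106.73) → (162.93,116.27) → (72.98,105.24) → (139.04,102.85) → (70.37,24.55), returning to the start.

Shape 5 is a cubic bezier drawn with `<path>`. Its stroke #ff8800 means score at S506, F1818. After flipping Y the toolpath is (66.39,44.96) → (50.11,60.78) → (32.01,64.00) → (33.63,55.63).

Shape 6 is a regular polygon drawn with `<path>`. Its stroke #008000 means engrave at S271, F3426. After flipping Y the toolpath is (101.69,38.12) → (75.30,58.16) → (86.21,89.45) → (119.34,88.75) → (128.91,57.02) → (101.69,38.12), returning to the start.

Shape 7 is a quadratic bezier drawn with `<path>`. Its stroke #ff8800 means score at S506, F1818. After flipping Y the toolpath is (169.06,25.60) → (106.99,44.62) → (59.16,74.02) → (25.59,113.82).

; Generated by LaserGRBL
G21
G90
G00 X16.68 Y54.69
M3 S821
G1 X33.84 Y50.99 F1342
G1 X30.14 Y33.83 F1342
G1 X12.98 Y37.53 F1342
G1 X16.68 Y54.69 F1342
M5
G00 X86.94 Y86.33
M3 S271
G1 X161.01 Y86.33 F3426
G1 X161.01 Y30.31 F3426
G1 X86.94 Y30.31 F3426
G1 X86.94 Y86.33 F3426
M5
G00 X197.99 Y121.05
M3 S821
G1 X104.30 Y28.42 F1342
M5
G00 X70.37 Y24.55
M3 S271
G1 X126.17 Y34.99 F3426
G1 X214.54 Y106.73 F3426
G1 X162.93 Y116.27 F3426
G1 X72.98 Y105.24 F3426
G1 X139.04 Y102.85 F3426
G1 X70.37 Y24.55 F3426
M5
G00 X66.39 Y44.96
M3 S506
G1 X50.11 Y60.78 F1818
G1 X32.01 Y64.00 F1818
G1 X33.63 Y55.63 F1818
M5
G00 X101.69 Y38.12
M3 S271
G1 X75.30 Y58.16 F3426
G1 X86.21 Y89.45 F3426
G1 X119.34 Y88.75 F3426
G1 X128.91 Y57.02 F3426
G1 X101.69 Y38.12 F3426
M5
G00 X169.06 Y25.60
M3 S506
G1 X106.99 Y44.62 F1818
G1 X59.16 Y74.02 F1818
G1 X25.59 Y113.82 F1818
M5
G00 X0.00 Y0.00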